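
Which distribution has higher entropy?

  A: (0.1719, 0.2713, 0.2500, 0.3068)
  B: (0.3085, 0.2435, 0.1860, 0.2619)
B

Both distributions are close to uniform, making this a harder comparison.

H(A) = 1.9703 bits
H(B) = 1.9773 bits

The distribution closer to uniform has higher entropy.
Answer: B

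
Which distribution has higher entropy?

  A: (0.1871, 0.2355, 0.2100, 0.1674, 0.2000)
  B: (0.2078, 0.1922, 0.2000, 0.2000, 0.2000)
B

Both distributions are close to uniform, making this a harder comparison.

H(A) = 2.3126 bits
H(B) = 2.3215 bits

The distribution closer to uniform has higher entropy.
Answer: B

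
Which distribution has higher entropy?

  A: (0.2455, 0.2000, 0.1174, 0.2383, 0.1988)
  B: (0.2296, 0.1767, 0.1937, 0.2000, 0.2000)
B

Both distributions are close to uniform, making this a harder comparison.

H(A) = 2.2810 bits
H(B) = 2.3167 bits

The distribution closer to uniform has higher entropy.
Answer: B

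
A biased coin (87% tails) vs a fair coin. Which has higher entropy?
Fair coin

The fair coin is uniform (p=0.5), maximizing binary entropy at 1 bit. The biased coin has H(0.87) ≈ 0.557 bits — its outcome is more predictable, so its entropy is lower.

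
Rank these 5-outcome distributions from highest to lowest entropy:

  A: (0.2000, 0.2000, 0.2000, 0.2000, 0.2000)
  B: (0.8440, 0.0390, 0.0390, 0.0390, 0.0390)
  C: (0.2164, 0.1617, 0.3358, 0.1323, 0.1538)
A > C > B

Key insight: Entropy is maximized by uniform distributions and minimized by concentrated distributions.

- Uniform distributions have maximum entropy log₂(5) = 2.3219 bits
- The more "peaked" or concentrated a distribution, the lower its entropy

Entropies:
  H(A) = 2.3219 bits
  H(B) = 0.9367 bits
  H(C) = 2.2331 bits

Ranking: A > C > B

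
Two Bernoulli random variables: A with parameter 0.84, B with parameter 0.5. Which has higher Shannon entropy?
B

For binary distributions, entropy is maximized at p=0.5 and decreases as p moves toward 0 or 1.

H(A) = H(0.84) = 0.6343 bits
H(B) = H(0.5) = 1.0000 bits

Distribution B (p=0.5) is closer to uniform (p=0.5), so it has higher entropy.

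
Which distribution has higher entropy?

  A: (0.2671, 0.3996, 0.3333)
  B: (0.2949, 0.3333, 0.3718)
B

Both distributions are close to uniform, making this a harder comparison.

H(A) = 1.5658 bits
H(B) = 1.5786 bits

The distribution closer to uniform has higher entropy.
Answer: B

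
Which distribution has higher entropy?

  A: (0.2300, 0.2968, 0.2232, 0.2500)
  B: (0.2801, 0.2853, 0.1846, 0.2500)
A

Both distributions are close to uniform, making this a harder comparison.

H(A) = 1.9907 bits
H(B) = 1.9804 bits

The distribution closer to uniform has higher entropy.
Answer: A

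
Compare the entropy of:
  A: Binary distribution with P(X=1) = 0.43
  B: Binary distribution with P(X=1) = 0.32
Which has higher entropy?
A

For binary distributions, entropy is maximized at p=0.5 and decreases as p moves toward 0 or 1.

H(A) = H(0.43) = 0.9858 bits
H(B) = H(0.32) = 0.9044 bits

Distribution A (p=0.43) is closer to uniform (p=0.5), so it has higher entropy.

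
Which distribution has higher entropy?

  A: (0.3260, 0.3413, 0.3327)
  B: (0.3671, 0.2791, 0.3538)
A

Both distributions are close to uniform, making this a harder comparison.

H(A) = 1.5847 bits
H(B) = 1.5749 bits

The distribution closer to uniform has higher entropy.
Answer: A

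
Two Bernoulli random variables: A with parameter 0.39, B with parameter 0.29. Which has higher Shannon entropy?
A

For binary distributions, entropy is maximized at p=0.5 and decreases as p moves toward 0 or 1.

H(A) = H(0.39) = 0.9648 bits
H(B) = H(0.29) = 0.8687 bits

Distribution A (p=0.39) is closer to uniform (p=0.5), so it has higher entropy.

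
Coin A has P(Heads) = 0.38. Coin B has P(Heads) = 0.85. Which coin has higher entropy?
A

For binary distributions, entropy is maximized at p=0.5 and decreases as p moves toward 0 or 1.

H(A) = H(0.38) = 0.9580 bits
H(B) = H(0.85) = 0.6098 bits

Distribution A (p=0.38) is closer to uniform (p=0.5), so it has higher entropy.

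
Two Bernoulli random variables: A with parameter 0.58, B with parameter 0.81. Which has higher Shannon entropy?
A

For binary distributions, entropy is maximized at p=0.5 and decreases as p moves toward 0 or 1.

H(A) = H(0.58) = 0.9815 bits
H(B) = H(0.81) = 0.7015 bits

Distribution A (p=0.58) is closer to uniform (p=0.5), so it has higher entropy.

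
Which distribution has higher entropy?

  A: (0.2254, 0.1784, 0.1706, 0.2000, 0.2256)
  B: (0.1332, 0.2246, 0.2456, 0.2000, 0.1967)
A

Both distributions are close to uniform, making this a harder comparison.

H(A) = 2.3124 bits
H(B) = 2.2946 bits

The distribution closer to uniform has higher entropy.
Answer: A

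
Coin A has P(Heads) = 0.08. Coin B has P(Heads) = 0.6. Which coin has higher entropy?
B

For binary distributions, entropy is maximized at p=0.5 and decreases as p moves toward 0 or 1.

H(A) = H(0.08) = 0.4022 bits
H(B) = H(0.6) = 0.9710 bits

Distribution B (p=0.6) is closer to uniform (p=0.5), so it has higher entropy.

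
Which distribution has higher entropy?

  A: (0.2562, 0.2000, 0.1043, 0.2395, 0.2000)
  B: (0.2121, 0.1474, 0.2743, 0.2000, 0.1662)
B

Both distributions are close to uniform, making this a harder comparison.

H(A) = 2.2661 bits
H(B) = 2.2882 bits

The distribution closer to uniform has higher entropy.
Answer: B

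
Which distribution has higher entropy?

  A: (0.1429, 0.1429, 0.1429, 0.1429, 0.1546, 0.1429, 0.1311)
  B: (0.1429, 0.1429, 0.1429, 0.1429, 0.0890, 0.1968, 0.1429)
A

Both distributions are close to uniform, making this a harder comparison.

H(A) = 2.8060 bits
H(B) = 2.7773 bits

The distribution closer to uniform has higher entropy.
Answer: A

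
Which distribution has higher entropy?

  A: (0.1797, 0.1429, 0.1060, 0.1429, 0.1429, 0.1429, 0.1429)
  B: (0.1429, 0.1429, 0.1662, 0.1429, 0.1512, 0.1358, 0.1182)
B

Both distributions are close to uniform, making this a harder comparison.

H(A) = 2.7935 bits
H(B) = 2.8009 bits

The distribution closer to uniform has higher entropy.
Answer: B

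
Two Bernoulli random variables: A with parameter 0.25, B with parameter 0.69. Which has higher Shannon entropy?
B

For binary distributions, entropy is maximized at p=0.5 and decreases as p moves toward 0 or 1.

H(A) = H(0.25) = 0.8113 bits
H(B) = H(0.69) = 0.8932 bits

Distribution B (p=0.69) is closer to uniform (p=0.5), so it has higher entropy.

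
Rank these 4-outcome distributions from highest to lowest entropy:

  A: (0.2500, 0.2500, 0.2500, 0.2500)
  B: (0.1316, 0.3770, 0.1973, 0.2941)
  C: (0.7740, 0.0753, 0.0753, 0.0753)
A > B > C

Key insight: Entropy is maximized by uniform distributions and minimized by concentrated distributions.

- Uniform distributions have maximum entropy log₂(4) = 2.0000 bits
- The more "peaked" or concentrated a distribution, the lower its entropy

Entropies:
  H(A) = 2.0000 bits
  H(B) = 1.8968 bits
  H(C) = 1.1292 bits

Ranking: A > B > C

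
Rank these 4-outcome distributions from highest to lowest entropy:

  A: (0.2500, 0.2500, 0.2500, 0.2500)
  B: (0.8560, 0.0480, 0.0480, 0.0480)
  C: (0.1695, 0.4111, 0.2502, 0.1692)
A > C > B

Key insight: Entropy is maximized by uniform distributions and minimized by concentrated distributions.

- Uniform distributions have maximum entropy log₂(4) = 2.0000 bits
- The more "peaked" or concentrated a distribution, the lower its entropy

Entropies:
  H(A) = 2.0000 bits
  H(B) = 0.8229 bits
  H(C) = 1.8950 bits

Ranking: A > C > B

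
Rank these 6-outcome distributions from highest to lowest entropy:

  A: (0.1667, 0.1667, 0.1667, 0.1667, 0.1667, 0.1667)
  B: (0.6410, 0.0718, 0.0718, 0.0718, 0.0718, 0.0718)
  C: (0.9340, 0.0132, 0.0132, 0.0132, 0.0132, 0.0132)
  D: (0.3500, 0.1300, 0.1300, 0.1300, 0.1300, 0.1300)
A > D > B > C

Key insight: Entropy is maximized by uniform distributions and minimized by concentrated distributions.

Entropies:
  H(A) = 2.5850 bits
  H(B) = 1.7754 bits
  H(C) = 0.5041 bits
  H(D) = 2.4433 bits

Ranking: A > D > B > C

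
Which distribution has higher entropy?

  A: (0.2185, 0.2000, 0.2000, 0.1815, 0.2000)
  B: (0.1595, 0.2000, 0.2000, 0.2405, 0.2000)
A

Both distributions are close to uniform, making this a harder comparison.

H(A) = 2.3195 bits
H(B) = 2.3100 bits

The distribution closer to uniform has higher entropy.
Answer: A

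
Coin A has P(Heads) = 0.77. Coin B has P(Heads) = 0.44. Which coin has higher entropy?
B

For binary distributions, entropy is maximized at p=0.5 and decreases as p moves toward 0 or 1.

H(A) = H(0.77) = 0.7780 bits
H(B) = H(0.44) = 0.9896 bits

Distribution B (p=0.44) is closer to uniform (p=0.5), so it has higher entropy.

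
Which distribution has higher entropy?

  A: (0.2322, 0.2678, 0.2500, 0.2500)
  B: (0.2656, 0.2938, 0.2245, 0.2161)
A

Both distributions are close to uniform, making this a harder comparison.

H(A) = 1.9982 bits
H(B) = 1.9886 bits

The distribution closer to uniform has higher entropy.
Answer: A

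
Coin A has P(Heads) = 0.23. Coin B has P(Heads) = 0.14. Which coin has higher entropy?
A

For binary distributions, entropy is maximized at p=0.5 and decreases as p moves toward 0 or 1.

H(A) = H(0.23) = 0.7780 bits
H(B) = H(0.14) = 0.5842 bits

Distribution A (p=0.23) is closer to uniform (p=0.5), so it has higher entropy.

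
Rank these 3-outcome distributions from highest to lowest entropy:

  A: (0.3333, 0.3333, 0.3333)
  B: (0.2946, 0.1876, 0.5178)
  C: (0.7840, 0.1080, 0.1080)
A > B > C

Key insight: Entropy is maximized by uniform distributions and minimized by concentrated distributions.

- Uniform distributions have maximum entropy log₂(3) = 1.5850 bits
- The more "peaked" or concentrated a distribution, the lower its entropy

Entropies:
  H(A) = 1.5850 bits
  H(B) = 1.4640 bits
  H(C) = 0.9688 bits

Ranking: A > B > C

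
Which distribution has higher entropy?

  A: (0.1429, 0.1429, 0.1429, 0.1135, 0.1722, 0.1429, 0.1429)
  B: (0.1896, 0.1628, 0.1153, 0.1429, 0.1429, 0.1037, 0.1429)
A

Both distributions are close to uniform, making this a harder comparison.

H(A) = 2.7986 bits
H(B) = 2.7828 bits

The distribution closer to uniform has higher entropy.
Answer: A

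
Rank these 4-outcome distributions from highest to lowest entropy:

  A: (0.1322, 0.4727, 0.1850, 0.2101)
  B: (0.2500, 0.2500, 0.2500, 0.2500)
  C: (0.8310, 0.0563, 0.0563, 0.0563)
B > A > C

Key insight: Entropy is maximized by uniform distributions and minimized by concentrated distributions.

- Uniform distributions have maximum entropy log₂(4) = 2.0000 bits
- The more "peaked" or concentrated a distribution, the lower its entropy

Entropies:
  H(A) = 1.8202 bits
  H(B) = 2.0000 bits
  H(C) = 0.9233 bits

Ranking: B > A > C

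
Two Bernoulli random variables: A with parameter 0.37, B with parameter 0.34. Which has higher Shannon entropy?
A

For binary distributions, entropy is maximized at p=0.5 and decreases as p moves toward 0 or 1.

H(A) = H(0.37) = 0.9507 bits
H(B) = H(0.34) = 0.9248 bits

Distribution A (p=0.37) is closer to uniform (p=0.5), so it has higher entropy.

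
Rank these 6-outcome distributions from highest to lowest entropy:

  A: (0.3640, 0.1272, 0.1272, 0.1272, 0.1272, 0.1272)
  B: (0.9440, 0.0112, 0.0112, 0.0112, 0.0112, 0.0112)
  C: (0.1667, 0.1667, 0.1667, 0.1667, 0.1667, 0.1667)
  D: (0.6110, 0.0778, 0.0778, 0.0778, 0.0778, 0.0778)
C > A > D > B

Key insight: Entropy is maximized by uniform distributions and minimized by concentrated distributions.

Entropies:
  H(A) = 2.4227 bits
  H(B) = 0.4414 bits
  H(C) = 2.5850 bits
  H(D) = 1.8674 bits

Ranking: C > A > D > B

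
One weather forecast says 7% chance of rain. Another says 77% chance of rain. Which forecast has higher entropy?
77% forecast

Treat each forecast as a Bernoulli distribution. Binary entropy is maximized at p=0.5 and falls off symmetrically toward 0 or 1. The 77% forecast is closer to 50%, so it is more uncertain. H(7%) ≈ 0.366 bits, H(77%) ≈ 0.778 bits.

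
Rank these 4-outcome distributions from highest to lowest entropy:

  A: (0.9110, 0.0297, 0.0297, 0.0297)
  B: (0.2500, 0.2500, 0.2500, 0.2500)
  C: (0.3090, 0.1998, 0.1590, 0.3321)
B > C > A

Key insight: Entropy is maximized by uniform distributions and minimized by concentrated distributions.

- Uniform distributions have maximum entropy log₂(4) = 2.0000 bits
- The more "peaked" or concentrated a distribution, the lower its entropy

Entropies:
  H(A) = 0.5742 bits
  H(B) = 2.0000 bits
  H(C) = 1.9378 bits

Ranking: B > C > A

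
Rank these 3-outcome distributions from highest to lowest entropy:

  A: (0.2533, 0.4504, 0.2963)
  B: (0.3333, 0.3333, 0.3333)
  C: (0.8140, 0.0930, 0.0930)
B > A > C

Key insight: Entropy is maximized by uniform distributions and minimized by concentrated distributions.

- Uniform distributions have maximum entropy log₂(3) = 1.5850 bits
- The more "peaked" or concentrated a distribution, the lower its entropy

Entropies:
  H(A) = 1.5401 bits
  H(B) = 1.5850 bits
  H(C) = 0.8790 bits

Ranking: B > A > C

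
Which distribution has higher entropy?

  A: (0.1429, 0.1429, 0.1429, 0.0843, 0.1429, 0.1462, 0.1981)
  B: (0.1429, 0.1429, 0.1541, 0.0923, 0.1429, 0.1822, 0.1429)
B

Both distributions are close to uniform, making this a harder comparison.

H(A) = 2.7732 bits
H(B) = 2.7848 bits

The distribution closer to uniform has higher entropy.
Answer: B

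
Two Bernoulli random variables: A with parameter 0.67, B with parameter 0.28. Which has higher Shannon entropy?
A

For binary distributions, entropy is maximized at p=0.5 and decreases as p moves toward 0 or 1.

H(A) = H(0.67) = 0.9149 bits
H(B) = H(0.28) = 0.8555 bits

Distribution A (p=0.67) is closer to uniform (p=0.5), so it has higher entropy.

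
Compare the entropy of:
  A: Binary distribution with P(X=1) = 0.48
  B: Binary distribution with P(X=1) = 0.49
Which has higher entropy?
B

For binary distributions, entropy is maximized at p=0.5 and decreases as p moves toward 0 or 1.

H(A) = H(0.48) = 0.9988 bits
H(B) = H(0.49) = 0.9997 bits

Distribution B (p=0.49) is closer to uniform (p=0.5), so it has higher entropy.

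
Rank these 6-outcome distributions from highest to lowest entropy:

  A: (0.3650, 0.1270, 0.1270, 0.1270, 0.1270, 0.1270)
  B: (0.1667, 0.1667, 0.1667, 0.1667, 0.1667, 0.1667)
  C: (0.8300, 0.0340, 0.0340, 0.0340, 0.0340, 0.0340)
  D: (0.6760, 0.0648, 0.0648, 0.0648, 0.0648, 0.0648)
B > A > D > C

Key insight: Entropy is maximized by uniform distributions and minimized by concentrated distributions.

Entropies:
  H(A) = 2.4212 bits
  H(B) = 2.5850 bits
  H(C) = 1.0524 bits
  H(D) = 1.6610 bits

Ranking: B > A > D > C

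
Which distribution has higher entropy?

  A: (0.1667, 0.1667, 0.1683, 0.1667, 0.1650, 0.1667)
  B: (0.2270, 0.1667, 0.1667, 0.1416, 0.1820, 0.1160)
A

Both distributions are close to uniform, making this a harder comparison.

H(A) = 2.5849 bits
H(B) = 2.5545 bits

The distribution closer to uniform has higher entropy.
Answer: A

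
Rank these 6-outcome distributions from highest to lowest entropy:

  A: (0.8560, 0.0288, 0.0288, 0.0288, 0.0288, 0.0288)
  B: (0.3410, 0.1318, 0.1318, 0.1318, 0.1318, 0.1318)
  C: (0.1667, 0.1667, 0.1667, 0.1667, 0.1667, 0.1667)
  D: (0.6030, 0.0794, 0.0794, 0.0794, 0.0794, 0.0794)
C > B > D > A

Key insight: Entropy is maximized by uniform distributions and minimized by concentrated distributions.

Entropies:
  H(A) = 0.9290 bits
  H(B) = 2.4559 bits
  H(C) = 2.5850 bits
  H(D) = 1.8910 bits

Ranking: C > B > D > A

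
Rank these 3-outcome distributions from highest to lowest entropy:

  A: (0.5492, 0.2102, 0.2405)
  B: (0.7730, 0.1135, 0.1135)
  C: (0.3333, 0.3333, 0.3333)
C > A > B

Key insight: Entropy is maximized by uniform distributions and minimized by concentrated distributions.

- Uniform distributions have maximum entropy log₂(3) = 1.5850 bits
- The more "peaked" or concentrated a distribution, the lower its entropy

Entropies:
  H(A) = 1.4423 bits
  H(B) = 0.9997 bits
  H(C) = 1.5850 bits

Ranking: C > A > B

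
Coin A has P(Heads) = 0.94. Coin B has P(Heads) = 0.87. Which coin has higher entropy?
B

For binary distributions, entropy is maximized at p=0.5 and decreases as p moves toward 0 or 1.

H(A) = H(0.94) = 0.3274 bits
H(B) = H(0.87) = 0.5574 bits

Distribution B (p=0.87) is closer to uniform (p=0.5), so it has higher entropy.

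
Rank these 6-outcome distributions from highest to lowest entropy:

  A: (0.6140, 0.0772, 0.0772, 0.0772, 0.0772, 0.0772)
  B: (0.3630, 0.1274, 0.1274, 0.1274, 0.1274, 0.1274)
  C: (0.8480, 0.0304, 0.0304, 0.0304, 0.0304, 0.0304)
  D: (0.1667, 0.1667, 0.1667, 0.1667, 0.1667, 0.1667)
D > B > A > C

Key insight: Entropy is maximized by uniform distributions and minimized by concentrated distributions.

Entropies:
  H(A) = 1.8584 bits
  H(B) = 2.4242 bits
  H(C) = 0.9678 bits
  H(D) = 2.5850 bits

Ranking: D > B > A > C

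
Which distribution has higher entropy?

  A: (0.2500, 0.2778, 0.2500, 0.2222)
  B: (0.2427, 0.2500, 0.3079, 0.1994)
A

Both distributions are close to uniform, making this a harder comparison.

H(A) = 1.9955 bits
H(B) = 1.9829 bits

The distribution closer to uniform has higher entropy.
Answer: A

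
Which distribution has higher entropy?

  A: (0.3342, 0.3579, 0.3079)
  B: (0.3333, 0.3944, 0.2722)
A

Both distributions are close to uniform, making this a harder comparison.

H(A) = 1.5822 bits
H(B) = 1.5687 bits

The distribution closer to uniform has higher entropy.
Answer: A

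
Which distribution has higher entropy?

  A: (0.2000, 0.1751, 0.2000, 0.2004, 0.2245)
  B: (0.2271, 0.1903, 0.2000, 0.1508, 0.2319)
A

Both distributions are close to uniform, making this a harder comparison.

H(A) = 2.3175 bits
H(B) = 2.3060 bits

The distribution closer to uniform has higher entropy.
Answer: A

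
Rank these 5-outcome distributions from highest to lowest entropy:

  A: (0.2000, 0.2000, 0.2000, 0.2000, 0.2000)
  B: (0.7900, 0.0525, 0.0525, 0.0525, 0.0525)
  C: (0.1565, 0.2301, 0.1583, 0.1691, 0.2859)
A > C > B

Key insight: Entropy is maximized by uniform distributions and minimized by concentrated distributions.

- Uniform distributions have maximum entropy log₂(5) = 2.3219 bits
- The more "peaked" or concentrated a distribution, the lower its entropy

Entropies:
  H(A) = 2.3219 bits
  H(B) = 1.1615 bits
  H(C) = 2.2776 bits

Ranking: A > C > B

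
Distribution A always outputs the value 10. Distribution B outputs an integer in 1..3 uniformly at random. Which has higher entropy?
B

A is deterministic, so H(A) = 0. B is uniform over 3 outcomes, so H(B) = log₂(3) = 1.585 bits. Any distribution with genuine randomness has higher entropy than a deterministic one.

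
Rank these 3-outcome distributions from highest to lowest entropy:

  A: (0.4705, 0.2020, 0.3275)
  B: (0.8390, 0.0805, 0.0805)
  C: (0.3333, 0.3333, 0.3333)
C > A > B

Key insight: Entropy is maximized by uniform distributions and minimized by concentrated distributions.

- Uniform distributions have maximum entropy log₂(3) = 1.5850 bits
- The more "peaked" or concentrated a distribution, the lower its entropy

Entropies:
  H(A) = 1.5053 bits
  H(B) = 0.7977 bits
  H(C) = 1.5850 bits

Ranking: C > A > B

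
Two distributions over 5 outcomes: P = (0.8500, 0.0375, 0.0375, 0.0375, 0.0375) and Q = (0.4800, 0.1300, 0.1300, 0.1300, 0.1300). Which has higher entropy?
Q

P is highly concentrated on one outcome (85%), making it nearly deterministic. Q spreads its mass more evenly (max 48%). The more spread-out distribution has higher entropy: H(P) ≈ 0.910 bits, H(Q) ≈ 2.039 bits.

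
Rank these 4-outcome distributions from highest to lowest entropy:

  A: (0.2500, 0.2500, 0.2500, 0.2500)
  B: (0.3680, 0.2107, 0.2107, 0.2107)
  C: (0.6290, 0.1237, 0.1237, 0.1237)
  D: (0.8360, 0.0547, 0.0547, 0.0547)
A > B > C > D

Key insight: Entropy is maximized by uniform distributions and minimized by concentrated distributions.

Entropies:
  H(A) = 2.0000 bits
  H(B) = 1.9508 bits
  H(C) = 1.5395 bits
  H(D) = 0.9037 bits

Ranking: A > B > C > D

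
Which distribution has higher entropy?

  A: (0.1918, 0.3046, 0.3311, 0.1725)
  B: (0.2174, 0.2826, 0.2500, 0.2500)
B

Both distributions are close to uniform, making this a harder comparison.

H(A) = 1.9447 bits
H(B) = 1.9939 bits

The distribution closer to uniform has higher entropy.
Answer: B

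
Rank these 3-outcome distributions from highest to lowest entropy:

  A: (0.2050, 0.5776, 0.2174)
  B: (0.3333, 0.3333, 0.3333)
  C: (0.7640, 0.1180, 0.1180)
B > A > C

Key insight: Entropy is maximized by uniform distributions and minimized by concentrated distributions.

- Uniform distributions have maximum entropy log₂(3) = 1.5850 bits
- The more "peaked" or concentrated a distribution, the lower its entropy

Entropies:
  H(A) = 1.4047 bits
  H(B) = 1.5850 bits
  H(C) = 1.0243 bits

Ranking: B > A > C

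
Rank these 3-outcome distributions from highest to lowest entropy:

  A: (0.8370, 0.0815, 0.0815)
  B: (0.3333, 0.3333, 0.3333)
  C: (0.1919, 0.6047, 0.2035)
B > C > A

Key insight: Entropy is maximized by uniform distributions and minimized by concentrated distributions.

- Uniform distributions have maximum entropy log₂(3) = 1.5850 bits
- The more "peaked" or concentrated a distribution, the lower its entropy

Entropies:
  H(A) = 0.8044 bits
  H(B) = 1.5850 bits
  H(C) = 1.3632 bits

Ranking: B > C > A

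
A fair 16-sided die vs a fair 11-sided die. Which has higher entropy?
16-sided die

Both are uniform distributions; for uniform over n outcomes, H = log₂(n). H(16-sided) = log₂(16) = 4.000 bits and H(11-sided) = log₂(11) = 3.459 bits. More outcomes in a uniform distribution means higher entropy.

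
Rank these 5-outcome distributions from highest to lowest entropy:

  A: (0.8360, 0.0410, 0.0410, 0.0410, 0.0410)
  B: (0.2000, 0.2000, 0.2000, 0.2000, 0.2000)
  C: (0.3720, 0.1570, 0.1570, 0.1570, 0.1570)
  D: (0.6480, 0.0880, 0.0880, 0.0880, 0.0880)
B > C > D > A

Key insight: Entropy is maximized by uniform distributions and minimized by concentrated distributions.

Entropies:
  H(A) = 0.9718 bits
  H(B) = 2.3219 bits
  H(C) = 2.2082 bits
  H(D) = 1.6398 bits

Ranking: B > C > D > A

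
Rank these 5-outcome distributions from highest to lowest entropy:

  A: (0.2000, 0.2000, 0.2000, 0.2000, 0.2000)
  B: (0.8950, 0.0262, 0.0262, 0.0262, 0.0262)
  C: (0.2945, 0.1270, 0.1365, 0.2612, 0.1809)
A > C > B

Key insight: Entropy is maximized by uniform distributions and minimized by concentrated distributions.

- Uniform distributions have maximum entropy log₂(5) = 2.3219 bits
- The more "peaked" or concentrated a distribution, the lower its entropy

Entropies:
  H(A) = 2.3219 bits
  H(B) = 0.6946 bits
  H(C) = 2.2417 bits

Ranking: A > C > B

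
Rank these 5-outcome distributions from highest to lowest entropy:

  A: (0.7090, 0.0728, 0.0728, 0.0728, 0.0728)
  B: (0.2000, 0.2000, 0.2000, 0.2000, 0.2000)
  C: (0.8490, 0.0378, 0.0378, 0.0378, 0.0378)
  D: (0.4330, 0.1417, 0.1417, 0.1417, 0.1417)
B > D > A > C

Key insight: Entropy is maximized by uniform distributions and minimized by concentrated distributions.

Entropies:
  H(A) = 1.4520 bits
  H(B) = 2.3219 bits
  H(C) = 0.9143 bits
  H(D) = 2.1210 bits

Ranking: B > D > A > C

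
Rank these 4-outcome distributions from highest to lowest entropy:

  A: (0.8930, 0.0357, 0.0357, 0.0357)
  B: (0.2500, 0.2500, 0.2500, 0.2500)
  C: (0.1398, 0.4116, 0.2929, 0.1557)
B > C > A

Key insight: Entropy is maximized by uniform distributions and minimized by concentrated distributions.

- Uniform distributions have maximum entropy log₂(4) = 2.0000 bits
- The more "peaked" or concentrated a distribution, the lower its entropy

Entropies:
  H(A) = 0.6604 bits
  H(B) = 2.0000 bits
  H(C) = 1.8606 bits

Ranking: B > C > A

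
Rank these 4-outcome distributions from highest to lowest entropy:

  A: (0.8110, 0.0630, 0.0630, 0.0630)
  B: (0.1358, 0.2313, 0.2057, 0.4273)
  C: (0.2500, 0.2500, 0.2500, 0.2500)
C > B > A

Key insight: Entropy is maximized by uniform distributions and minimized by concentrated distributions.

- Uniform distributions have maximum entropy log₂(4) = 2.0000 bits
- The more "peaked" or concentrated a distribution, the lower its entropy

Entropies:
  H(A) = 0.9989 bits
  H(B) = 1.8731 bits
  H(C) = 2.0000 bits

Ranking: C > B > A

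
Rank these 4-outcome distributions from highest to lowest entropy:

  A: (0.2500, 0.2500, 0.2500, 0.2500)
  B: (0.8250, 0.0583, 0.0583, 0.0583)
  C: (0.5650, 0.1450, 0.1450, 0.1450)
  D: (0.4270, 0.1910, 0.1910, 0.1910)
A > D > C > B

Key insight: Entropy is maximized by uniform distributions and minimized by concentrated distributions.

Entropies:
  H(A) = 2.0000 bits
  H(B) = 0.9464 bits
  H(C) = 1.6772 bits
  H(D) = 1.8928 bits

Ranking: A > D > C > B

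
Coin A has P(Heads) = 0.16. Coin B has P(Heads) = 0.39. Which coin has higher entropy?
B

For binary distributions, entropy is maximized at p=0.5 and decreases as p moves toward 0 or 1.

H(A) = H(0.16) = 0.6343 bits
H(B) = H(0.39) = 0.9648 bits

Distribution B (p=0.39) is closer to uniform (p=0.5), so it has higher entropy.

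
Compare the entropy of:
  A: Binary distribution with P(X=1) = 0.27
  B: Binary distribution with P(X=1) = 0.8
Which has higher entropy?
A

For binary distributions, entropy is maximized at p=0.5 and decreases as p moves toward 0 or 1.

H(A) = H(0.27) = 0.8415 bits
H(B) = H(0.8) = 0.7219 bits

Distribution A (p=0.27) is closer to uniform (p=0.5), so it has higher entropy.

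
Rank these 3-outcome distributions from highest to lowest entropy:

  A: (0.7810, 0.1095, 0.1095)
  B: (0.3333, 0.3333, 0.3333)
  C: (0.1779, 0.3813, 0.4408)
B > C > A

Key insight: Entropy is maximized by uniform distributions and minimized by concentrated distributions.

- Uniform distributions have maximum entropy log₂(3) = 1.5850 bits
- The more "peaked" or concentrated a distribution, the lower its entropy

Entropies:
  H(A) = 0.9773 bits
  H(B) = 1.5850 bits
  H(C) = 1.4945 bits

Ranking: B > C > A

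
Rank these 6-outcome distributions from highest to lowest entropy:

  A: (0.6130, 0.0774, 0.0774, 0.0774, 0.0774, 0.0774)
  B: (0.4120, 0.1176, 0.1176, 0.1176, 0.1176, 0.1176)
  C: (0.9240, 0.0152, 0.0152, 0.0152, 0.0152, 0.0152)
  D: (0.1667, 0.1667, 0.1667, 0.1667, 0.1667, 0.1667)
D > B > A > C

Key insight: Entropy is maximized by uniform distributions and minimized by concentrated distributions.

Entropies:
  H(A) = 1.8614 bits
  H(B) = 2.3428 bits
  H(C) = 0.5644 bits
  H(D) = 2.5850 bits

Ranking: D > B > A > C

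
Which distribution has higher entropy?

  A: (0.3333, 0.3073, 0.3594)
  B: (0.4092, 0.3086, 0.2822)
A

Both distributions are close to uniform, making this a harder comparison.

H(A) = 1.5820 bits
H(B) = 1.5660 bits

The distribution closer to uniform has higher entropy.
Answer: A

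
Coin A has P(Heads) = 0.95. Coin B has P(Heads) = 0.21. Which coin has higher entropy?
B

For binary distributions, entropy is maximized at p=0.5 and decreases as p moves toward 0 or 1.

H(A) = H(0.95) = 0.2864 bits
H(B) = H(0.21) = 0.7415 bits

Distribution B (p=0.21) is closer to uniform (p=0.5), so it has higher entropy.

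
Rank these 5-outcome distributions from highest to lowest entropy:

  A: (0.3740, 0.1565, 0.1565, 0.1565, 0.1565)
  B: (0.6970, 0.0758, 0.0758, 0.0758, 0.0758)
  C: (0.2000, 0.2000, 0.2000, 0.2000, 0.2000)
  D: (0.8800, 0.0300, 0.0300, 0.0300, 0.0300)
C > A > B > D

Key insight: Entropy is maximized by uniform distributions and minimized by concentrated distributions.

Entropies:
  H(A) = 2.2057 bits
  H(B) = 1.4909 bits
  H(C) = 2.3219 bits
  H(D) = 0.7694 bits

Ranking: C > A > B > D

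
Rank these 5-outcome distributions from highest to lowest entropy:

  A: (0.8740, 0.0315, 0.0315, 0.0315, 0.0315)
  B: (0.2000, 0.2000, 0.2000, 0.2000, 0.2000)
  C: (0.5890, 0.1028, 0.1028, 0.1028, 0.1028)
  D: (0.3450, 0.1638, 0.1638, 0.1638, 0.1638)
B > D > C > A

Key insight: Entropy is maximized by uniform distributions and minimized by concentrated distributions.

Entropies:
  H(A) = 0.7984 bits
  H(B) = 2.3219 bits
  H(C) = 1.7990 bits
  H(D) = 2.2395 bits

Ranking: B > D > C > A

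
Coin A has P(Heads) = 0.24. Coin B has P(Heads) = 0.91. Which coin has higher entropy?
A

For binary distributions, entropy is maximized at p=0.5 and decreases as p moves toward 0 or 1.

H(A) = H(0.24) = 0.7950 bits
H(B) = H(0.91) = 0.4365 bits

Distribution A (p=0.24) is closer to uniform (p=0.5), so it has higher entropy.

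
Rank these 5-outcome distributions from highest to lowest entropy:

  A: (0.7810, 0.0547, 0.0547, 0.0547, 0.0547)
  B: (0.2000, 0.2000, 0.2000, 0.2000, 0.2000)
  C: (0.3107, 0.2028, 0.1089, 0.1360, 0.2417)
B > C > A

Key insight: Entropy is maximized by uniform distributions and minimized by concentrated distributions.

- Uniform distributions have maximum entropy log₂(5) = 2.3219 bits
- The more "peaked" or concentrated a distribution, the lower its entropy

Entropies:
  H(A) = 1.1963 bits
  H(B) = 2.3219 bits
  H(C) = 2.2257 bits

Ranking: B > C > A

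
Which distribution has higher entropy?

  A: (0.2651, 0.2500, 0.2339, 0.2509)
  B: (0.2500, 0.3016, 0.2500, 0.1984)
A

Both distributions are close to uniform, making this a harder comparison.

H(A) = 1.9986 bits
H(B) = 1.9845 bits

The distribution closer to uniform has higher entropy.
Answer: A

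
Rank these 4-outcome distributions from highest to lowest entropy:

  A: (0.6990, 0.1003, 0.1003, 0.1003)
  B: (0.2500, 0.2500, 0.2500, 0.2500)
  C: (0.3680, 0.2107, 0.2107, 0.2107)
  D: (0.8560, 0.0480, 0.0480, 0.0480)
B > C > A > D

Key insight: Entropy is maximized by uniform distributions and minimized by concentrated distributions.

Entropies:
  H(A) = 1.3596 bits
  H(B) = 2.0000 bits
  H(C) = 1.9508 bits
  H(D) = 0.8229 bits

Ranking: B > C > A > D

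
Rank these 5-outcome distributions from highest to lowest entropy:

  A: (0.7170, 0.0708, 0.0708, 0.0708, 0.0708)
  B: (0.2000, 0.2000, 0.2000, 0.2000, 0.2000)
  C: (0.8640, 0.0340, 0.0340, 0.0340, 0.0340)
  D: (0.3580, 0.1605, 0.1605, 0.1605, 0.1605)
B > D > A > C

Key insight: Entropy is maximized by uniform distributions and minimized by concentrated distributions.

Entropies:
  H(A) = 1.4255 bits
  H(B) = 2.3219 bits
  H(C) = 0.8457 bits
  H(D) = 2.2250 bits

Ranking: B > D > A > C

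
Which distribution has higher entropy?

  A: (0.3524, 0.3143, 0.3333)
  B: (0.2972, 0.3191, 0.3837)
A

Both distributions are close to uniform, making this a harder comparison.

H(A) = 1.5834 bits
H(B) = 1.5764 bits

The distribution closer to uniform has higher entropy.
Answer: A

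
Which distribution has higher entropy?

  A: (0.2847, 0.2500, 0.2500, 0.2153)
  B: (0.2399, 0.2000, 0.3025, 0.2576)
A

Both distributions are close to uniform, making this a harder comparison.

H(A) = 1.9930 bits
H(B) = 1.9843 bits

The distribution closer to uniform has higher entropy.
Answer: A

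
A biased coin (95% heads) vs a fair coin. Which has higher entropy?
Fair coin

The fair coin is uniform (p=0.5), maximizing binary entropy at 1 bit. The biased coin has H(0.95) ≈ 0.286 bits — its outcome is more predictable, so its entropy is lower.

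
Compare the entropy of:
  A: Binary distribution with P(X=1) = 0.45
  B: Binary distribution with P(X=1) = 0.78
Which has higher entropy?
A

For binary distributions, entropy is maximized at p=0.5 and decreases as p moves toward 0 or 1.

H(A) = H(0.45) = 0.9928 bits
H(B) = H(0.78) = 0.7602 bits

Distribution A (p=0.45) is closer to uniform (p=0.5), so it has higher entropy.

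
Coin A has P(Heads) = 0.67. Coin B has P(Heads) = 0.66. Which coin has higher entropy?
B

For binary distributions, entropy is maximized at p=0.5 and decreases as p moves toward 0 or 1.

H(A) = H(0.67) = 0.9149 bits
H(B) = H(0.66) = 0.9248 bits

Distribution B (p=0.66) is closer to uniform (p=0.5), so it has higher entropy.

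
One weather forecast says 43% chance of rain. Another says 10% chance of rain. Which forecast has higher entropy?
43% forecast

Treat each forecast as a Bernoulli distribution. Binary entropy is maximized at p=0.5 and falls off symmetrically toward 0 or 1. The 43% forecast is closer to 50%, so it is more uncertain. H(43%) ≈ 0.986 bits, H(10%) ≈ 0.469 bits.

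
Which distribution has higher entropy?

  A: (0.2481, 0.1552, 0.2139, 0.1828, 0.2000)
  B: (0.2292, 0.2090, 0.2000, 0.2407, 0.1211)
A

Both distributions are close to uniform, making this a harder comparison.

H(A) = 2.3045 bits
H(B) = 2.2869 bits

The distribution closer to uniform has higher entropy.
Answer: A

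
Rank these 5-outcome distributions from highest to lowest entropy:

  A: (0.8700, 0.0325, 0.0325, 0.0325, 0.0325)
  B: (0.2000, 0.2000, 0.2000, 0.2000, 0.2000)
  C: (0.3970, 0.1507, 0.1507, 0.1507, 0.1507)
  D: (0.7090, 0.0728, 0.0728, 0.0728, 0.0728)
B > C > D > A

Key insight: Entropy is maximized by uniform distributions and minimized by concentrated distributions.

Entropies:
  H(A) = 0.8174 bits
  H(B) = 2.3219 bits
  H(C) = 2.1752 bits
  H(D) = 1.4520 bits

Ranking: B > C > D > A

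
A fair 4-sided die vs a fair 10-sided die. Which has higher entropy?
10-sided die

Both are uniform distributions; for uniform over n outcomes, H = log₂(n). H(4-sided) = log₂(4) = 2.000 bits and H(10-sided) = log₂(10) = 3.322 bits. More outcomes in a uniform distribution means higher entropy.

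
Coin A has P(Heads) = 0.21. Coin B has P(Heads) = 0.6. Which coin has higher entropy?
B

For binary distributions, entropy is maximized at p=0.5 and decreases as p moves toward 0 or 1.

H(A) = H(0.21) = 0.7415 bits
H(B) = H(0.6) = 0.9710 bits

Distribution B (p=0.6) is closer to uniform (p=0.5), so it has higher entropy.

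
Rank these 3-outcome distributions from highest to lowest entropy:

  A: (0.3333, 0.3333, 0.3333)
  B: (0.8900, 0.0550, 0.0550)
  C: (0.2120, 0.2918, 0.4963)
A > C > B

Key insight: Entropy is maximized by uniform distributions and minimized by concentrated distributions.

- Uniform distributions have maximum entropy log₂(3) = 1.5850 bits
- The more "peaked" or concentrated a distribution, the lower its entropy

Entropies:
  H(A) = 1.5850 bits
  H(B) = 0.6099 bits
  H(C) = 1.4945 bits

Ranking: A > C > B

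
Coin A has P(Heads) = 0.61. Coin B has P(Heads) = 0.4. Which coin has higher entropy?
B

For binary distributions, entropy is maximized at p=0.5 and decreases as p moves toward 0 or 1.

H(A) = H(0.61) = 0.9648 bits
H(B) = H(0.4) = 0.9710 bits

Distribution B (p=0.4) is closer to uniform (p=0.5), so it has higher entropy.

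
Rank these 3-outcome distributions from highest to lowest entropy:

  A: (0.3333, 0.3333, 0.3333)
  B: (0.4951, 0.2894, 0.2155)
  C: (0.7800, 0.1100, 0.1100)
A > B > C

Key insight: Entropy is maximized by uniform distributions and minimized by concentrated distributions.

- Uniform distributions have maximum entropy log₂(3) = 1.5850 bits
- The more "peaked" or concentrated a distribution, the lower its entropy

Entropies:
  H(A) = 1.5850 bits
  H(B) = 1.4970 bits
  H(C) = 0.9802 bits

Ranking: A > B > C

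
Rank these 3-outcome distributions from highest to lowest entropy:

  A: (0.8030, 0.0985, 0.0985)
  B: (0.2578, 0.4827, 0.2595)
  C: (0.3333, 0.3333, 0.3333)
C > B > A

Key insight: Entropy is maximized by uniform distributions and minimized by concentrated distributions.

- Uniform distributions have maximum entropy log₂(3) = 1.5850 bits
- The more "peaked" or concentrated a distribution, the lower its entropy

Entropies:
  H(A) = 0.9129 bits
  H(B) = 1.5165 bits
  H(C) = 1.5850 bits

Ranking: C > B > A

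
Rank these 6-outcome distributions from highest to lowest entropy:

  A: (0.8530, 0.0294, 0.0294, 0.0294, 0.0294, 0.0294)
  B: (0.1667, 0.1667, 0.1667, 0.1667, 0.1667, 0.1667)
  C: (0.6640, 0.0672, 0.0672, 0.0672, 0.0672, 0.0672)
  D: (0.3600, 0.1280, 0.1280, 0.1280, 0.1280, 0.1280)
B > D > C > A

Key insight: Entropy is maximized by uniform distributions and minimized by concentrated distributions.

Entropies:
  H(A) = 0.9436 bits
  H(B) = 2.5850 bits
  H(C) = 1.7011 bits
  H(D) = 2.4287 bits

Ranking: B > D > C > A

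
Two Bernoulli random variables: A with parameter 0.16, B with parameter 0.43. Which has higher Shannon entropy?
B

For binary distributions, entropy is maximized at p=0.5 and decreases as p moves toward 0 or 1.

H(A) = H(0.16) = 0.6343 bits
H(B) = H(0.43) = 0.9858 bits

Distribution B (p=0.43) is closer to uniform (p=0.5), so it has higher entropy.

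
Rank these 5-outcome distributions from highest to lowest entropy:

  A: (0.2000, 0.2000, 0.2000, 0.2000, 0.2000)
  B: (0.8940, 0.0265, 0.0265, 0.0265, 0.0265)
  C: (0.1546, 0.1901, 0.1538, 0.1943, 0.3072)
A > C > B

Key insight: Entropy is maximized by uniform distributions and minimized by concentrated distributions.

- Uniform distributions have maximum entropy log₂(5) = 2.3219 bits
- The more "peaked" or concentrated a distribution, the lower its entropy

Entropies:
  H(A) = 2.3219 bits
  H(B) = 0.6997 bits
  H(C) = 2.2695 bits

Ranking: A > C > B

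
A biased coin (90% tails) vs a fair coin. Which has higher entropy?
Fair coin

The fair coin is uniform (p=0.5), maximizing binary entropy at 1 bit. The biased coin has H(0.90) ≈ 0.469 bits — its outcome is more predictable, so its entropy is lower.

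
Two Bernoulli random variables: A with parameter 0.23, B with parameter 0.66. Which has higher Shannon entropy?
B

For binary distributions, entropy is maximized at p=0.5 and decreases as p moves toward 0 or 1.

H(A) = H(0.23) = 0.7780 bits
H(B) = H(0.66) = 0.9248 bits

Distribution B (p=0.66) is closer to uniform (p=0.5), so it has higher entropy.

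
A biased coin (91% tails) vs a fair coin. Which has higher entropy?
Fair coin

The fair coin is uniform (p=0.5), maximizing binary entropy at 1 bit. The biased coin has H(0.91) ≈ 0.436 bits — its outcome is more predictable, so its entropy is lower.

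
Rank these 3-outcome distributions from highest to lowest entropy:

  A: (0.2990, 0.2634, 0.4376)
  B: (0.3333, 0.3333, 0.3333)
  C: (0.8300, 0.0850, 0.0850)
B > A > C

Key insight: Entropy is maximized by uniform distributions and minimized by concentrated distributions.

- Uniform distributions have maximum entropy log₂(3) = 1.5850 bits
- The more "peaked" or concentrated a distribution, the lower its entropy

Entropies:
  H(A) = 1.5495 bits
  H(B) = 1.5850 bits
  H(C) = 0.8277 bits

Ranking: B > A > C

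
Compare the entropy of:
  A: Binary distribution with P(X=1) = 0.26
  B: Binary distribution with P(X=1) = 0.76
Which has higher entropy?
A

For binary distributions, entropy is maximized at p=0.5 and decreases as p moves toward 0 or 1.

H(A) = H(0.26) = 0.8267 bits
H(B) = H(0.76) = 0.7950 bits

Distribution A (p=0.26) is closer to uniform (p=0.5), so it has higher entropy.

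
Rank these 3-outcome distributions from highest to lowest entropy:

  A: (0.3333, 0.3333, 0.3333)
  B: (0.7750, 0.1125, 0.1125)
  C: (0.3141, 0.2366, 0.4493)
A > C > B

Key insight: Entropy is maximized by uniform distributions and minimized by concentrated distributions.

- Uniform distributions have maximum entropy log₂(3) = 1.5850 bits
- The more "peaked" or concentrated a distribution, the lower its entropy

Entropies:
  H(A) = 1.5850 bits
  H(B) = 0.9942 bits
  H(C) = 1.5354 bits

Ranking: A > C > B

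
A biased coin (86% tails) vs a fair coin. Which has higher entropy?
Fair coin

The fair coin is uniform (p=0.5), maximizing binary entropy at 1 bit. The biased coin has H(0.86) ≈ 0.584 bits — its outcome is more predictable, so its entropy is lower.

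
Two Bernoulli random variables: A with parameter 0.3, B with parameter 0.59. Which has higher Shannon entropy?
B

For binary distributions, entropy is maximized at p=0.5 and decreases as p moves toward 0 or 1.

H(A) = H(0.3) = 0.8813 bits
H(B) = H(0.59) = 0.9765 bits

Distribution B (p=0.59) is closer to uniform (p=0.5), so it has higher entropy.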